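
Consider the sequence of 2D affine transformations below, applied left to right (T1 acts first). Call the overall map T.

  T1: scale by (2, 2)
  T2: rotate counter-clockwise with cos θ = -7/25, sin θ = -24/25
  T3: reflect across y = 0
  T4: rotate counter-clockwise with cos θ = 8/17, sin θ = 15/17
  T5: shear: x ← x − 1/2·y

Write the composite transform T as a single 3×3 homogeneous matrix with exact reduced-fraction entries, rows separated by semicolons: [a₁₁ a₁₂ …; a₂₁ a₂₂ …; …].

T = [-919/425 -242/425 0; 174/425 832/425 0; 0 0 1]

T1 = [2 0 0; 0 2 0; 0 0 1]
T2·T1 = [-14/25 48/25 0; -48/25 -14/25 0; 0 0 1]
T3·…·T1 = [-14/25 48/25 0; 48/25 14/25 0; 0 0 1]
T4·…·T1 = [-832/425 174/425 0; 174/425 832/425 0; 0 0 1]
T5·…·T1 = [-919/425 -242/425 0; 174/425 832/425 0; 0 0 1]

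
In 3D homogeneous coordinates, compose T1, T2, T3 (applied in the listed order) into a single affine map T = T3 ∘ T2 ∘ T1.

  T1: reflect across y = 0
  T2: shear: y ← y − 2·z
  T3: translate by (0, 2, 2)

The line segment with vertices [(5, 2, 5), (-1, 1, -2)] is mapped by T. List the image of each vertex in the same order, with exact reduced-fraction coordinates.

T1 reflect across y = 0: (5, 2, 5) → (5, -2, 5); (-1, 1, -2) → (-1, -1, -2)
T2 shear: y ← y − 2·z: (5, -2, 5) → (5, -12, 5); (-1, -1, -2) → (-1, 3, -2)
T3 translate by (0, 2, 2): (5, -12, 5) → (5, -10, 7); (-1, 3, -2) → (-1, 5, 0)

image vertices: (5, -10, 7), (-1, 5, 0)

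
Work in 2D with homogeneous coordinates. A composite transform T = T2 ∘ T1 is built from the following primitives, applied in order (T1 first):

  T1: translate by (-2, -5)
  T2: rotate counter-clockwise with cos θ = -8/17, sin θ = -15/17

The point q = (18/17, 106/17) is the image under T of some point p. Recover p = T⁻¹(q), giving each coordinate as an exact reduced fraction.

p = (-4, 3)

T1 = [1 0 -2; 0 1 -5; 0 0 1]
T2·T1 = [-8/17 15/17 -59/17; -15/17 -8/17 70/17; 0 0 1]
det M = 1; M⁻¹ = [-8/17 -15/17 2; 15/17 -8/17 5; 0 0 1]
M⁻¹ · (18/17, 106/17)ᵀ = (-4, 3)ᵀ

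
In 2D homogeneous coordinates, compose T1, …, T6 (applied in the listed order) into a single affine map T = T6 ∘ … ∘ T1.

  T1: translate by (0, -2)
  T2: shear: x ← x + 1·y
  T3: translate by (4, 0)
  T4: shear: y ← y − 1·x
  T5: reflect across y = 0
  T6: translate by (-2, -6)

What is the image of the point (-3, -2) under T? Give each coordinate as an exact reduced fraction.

T1 translate by (0, -2): (-3, -2) → (-3, -4)
T2 shear: x ← x + 1·y: (-3, -4) → (-7, -4)
T3 translate by (4, 0): (-7, -4) → (-3, -4)
T4 shear: y ← y − 1·x: (-3, -4) → (-3, -1)
T5 reflect across y = 0: (-3, -1) → (-3, 1)
T6 translate by (-2, -6): (-3, 1) → (-5, -5)

T(p) = (-5, -5)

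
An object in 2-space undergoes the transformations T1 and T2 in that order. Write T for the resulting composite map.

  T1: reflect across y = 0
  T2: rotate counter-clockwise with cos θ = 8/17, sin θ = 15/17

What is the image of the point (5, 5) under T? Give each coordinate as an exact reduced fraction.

T1 reflect across y = 0: (5, 5) → (5, -5)
T2 rotate counter-clockwise with cos θ = 8/17, sin θ = 15/17: (5, -5) → (115/17, 35/17)

T(p) = (115/17, 35/17)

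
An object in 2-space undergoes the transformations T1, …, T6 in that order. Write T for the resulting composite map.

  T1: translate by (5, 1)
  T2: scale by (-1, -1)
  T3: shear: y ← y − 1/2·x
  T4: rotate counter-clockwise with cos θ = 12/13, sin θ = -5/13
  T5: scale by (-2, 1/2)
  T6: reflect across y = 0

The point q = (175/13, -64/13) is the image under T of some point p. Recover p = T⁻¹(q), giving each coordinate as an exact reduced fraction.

p = (5, -5/2)

T1 = [1 0 5; 0 1 1; 0 0 1]
T2·T1 = [-1 0 -5; 0 -1 -1; 0 0 1]
T3·…·T1 = [-1 0 -5; 1/2 -1 3/2; 0 0 1]
T4·…·T1 = [-19/26 -5/13 -105/26; 11/13 -12/13 43/13; 0 0 1]
T5·…·T1 = [19/13 10/13 105/13; 11/26 -6/13 43/26; 0 0 1]
T6·…·T1 = [19/13 10/13 105/13; -11/26 6/13 -43/26; 0 0 1]
det M = 1; M⁻¹ = [6/13 -10/13 -5; 11/26 19/13 -1; 0 0 1]
M⁻¹ · (175/13, -64/13)ᵀ = (5, -5/2)ᵀ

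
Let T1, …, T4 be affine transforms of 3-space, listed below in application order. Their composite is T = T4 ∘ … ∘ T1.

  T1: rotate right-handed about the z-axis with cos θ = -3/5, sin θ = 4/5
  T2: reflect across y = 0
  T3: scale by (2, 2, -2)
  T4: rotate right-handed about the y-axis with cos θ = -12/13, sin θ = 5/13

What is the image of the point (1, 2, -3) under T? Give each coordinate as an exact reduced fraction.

T1 rotate right-handed about the z-axis with cos θ = -3/5, sin θ = 4/5: (1, 2, -3) → (-11/5, -2/5, -3)
T2 reflect across y = 0: (-11/5, -2/5, -3) → (-11/5, 2/5, -3)
T3 scale by (2, 2, -2): (-11/5, 2/5, -3) → (-22/5, 4/5, 6)
T4 rotate right-handed about the y-axis with cos θ = -12/13, sin θ = 5/13: (-22/5, 4/5, 6) → (414/65, 4/5, -50/13)

T(p) = (414/65, 4/5, -50/13)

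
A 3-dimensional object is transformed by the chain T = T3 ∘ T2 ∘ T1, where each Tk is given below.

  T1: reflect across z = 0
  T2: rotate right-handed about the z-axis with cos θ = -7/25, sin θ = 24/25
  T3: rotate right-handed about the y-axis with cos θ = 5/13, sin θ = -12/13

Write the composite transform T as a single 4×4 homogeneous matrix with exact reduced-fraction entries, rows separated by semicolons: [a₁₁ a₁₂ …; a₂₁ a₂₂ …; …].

T1 = [1 0 0 0; 0 1 0 0; 0 0 -1 0; 0 0 0 1]
T2·T1 = [-7/25 -24/25 0 0; 24/25 -7/25 0 0; 0 0 -1 0; 0 0 0 1]
T3·…·T1 = [-7/65 -24/65 12/13 0; 24/25 -7/25 0 0; -84/325 -288/325 -5/13 0; 0 0 0 1]

T = [-7/65 -24/65 12/13 0; 24/25 -7/25 0 0; -84/325 -288/325 -5/13 0; 0 0 0 1]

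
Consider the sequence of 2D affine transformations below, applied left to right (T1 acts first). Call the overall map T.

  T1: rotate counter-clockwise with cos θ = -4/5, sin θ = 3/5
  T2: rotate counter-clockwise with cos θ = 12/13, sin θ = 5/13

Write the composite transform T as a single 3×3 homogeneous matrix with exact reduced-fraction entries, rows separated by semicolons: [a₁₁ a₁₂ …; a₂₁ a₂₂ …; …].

T1 = [-4/5 -3/5 0; 3/5 -4/5 0; 0 0 1]
T2·T1 = [-63/65 -16/65 0; 16/65 -63/65 0; 0 0 1]

T = [-63/65 -16/65 0; 16/65 -63/65 0; 0 0 1]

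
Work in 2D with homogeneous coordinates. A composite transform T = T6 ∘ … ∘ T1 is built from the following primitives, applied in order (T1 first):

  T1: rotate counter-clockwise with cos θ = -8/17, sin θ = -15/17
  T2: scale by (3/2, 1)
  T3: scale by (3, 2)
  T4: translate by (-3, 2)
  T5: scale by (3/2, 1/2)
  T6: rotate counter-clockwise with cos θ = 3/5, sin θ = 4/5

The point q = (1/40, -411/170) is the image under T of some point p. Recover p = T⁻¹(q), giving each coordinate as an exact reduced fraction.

T1 = [-8/17 15/17 0; -15/17 -8/17 0; 0 0 1]
T2·T1 = [-12/17 45/34 0; -15/17 -8/17 0; 0 0 1]
T3·…·T1 = [-36/17 135/34 0; -30/17 -16/17 0; 0 0 1]
T4·…·T1 = [-36/17 135/34 -3; -30/17 -16/17 2; 0 0 1]
T5·…·T1 = [-54/17 405/68 -9/2; -15/17 -8/17 1; 0 0 1]
T6·…·T1 = [-6/5 79/20 -7/2; -261/85 381/85 -3; 0 0 1]
det M = 27/4; M⁻¹ = [508/765 -79/135 29/51; 116/255 -8/45 18/17; 0 0 1]
M⁻¹ · (1/40, -411/170)ᵀ = (2, 3/2)ᵀ

p = (2, 3/2)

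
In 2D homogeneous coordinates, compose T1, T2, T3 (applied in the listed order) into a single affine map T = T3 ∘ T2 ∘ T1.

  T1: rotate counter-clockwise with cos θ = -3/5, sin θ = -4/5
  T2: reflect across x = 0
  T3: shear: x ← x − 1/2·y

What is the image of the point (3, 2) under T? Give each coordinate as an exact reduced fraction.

T(p) = (2, -18/5)

T1 rotate counter-clockwise with cos θ = -3/5, sin θ = -4/5: (3, 2) → (-1/5, -18/5)
T2 reflect across x = 0: (-1/5, -18/5) → (1/5, -18/5)
T3 shear: x ← x − 1/2·y: (1/5, -18/5) → (2, -18/5)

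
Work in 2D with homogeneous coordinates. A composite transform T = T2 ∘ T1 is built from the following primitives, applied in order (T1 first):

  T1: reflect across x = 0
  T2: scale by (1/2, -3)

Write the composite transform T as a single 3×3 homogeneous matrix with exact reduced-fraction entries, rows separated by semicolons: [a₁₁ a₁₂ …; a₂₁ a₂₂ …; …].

T1 = [-1 0 0; 0 1 0; 0 0 1]
T2·T1 = [-1/2 0 0; 0 -3 0; 0 0 1]

T = [-1/2 0 0; 0 -3 0; 0 0 1]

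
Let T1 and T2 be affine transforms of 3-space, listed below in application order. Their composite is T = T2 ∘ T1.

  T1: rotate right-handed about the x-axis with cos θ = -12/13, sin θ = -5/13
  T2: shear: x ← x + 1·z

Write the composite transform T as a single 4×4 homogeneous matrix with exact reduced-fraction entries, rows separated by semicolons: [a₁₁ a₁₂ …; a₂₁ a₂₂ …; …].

T1 = [1 0 0 0; 0 -12/13 5/13 0; 0 -5/13 -12/13 0; 0 0 0 1]
T2·T1 = [1 -5/13 -12/13 0; 0 -12/13 5/13 0; 0 -5/13 -12/13 0; 0 0 0 1]

T = [1 -5/13 -12/13 0; 0 -12/13 5/13 0; 0 -5/13 -12/13 0; 0 0 0 1]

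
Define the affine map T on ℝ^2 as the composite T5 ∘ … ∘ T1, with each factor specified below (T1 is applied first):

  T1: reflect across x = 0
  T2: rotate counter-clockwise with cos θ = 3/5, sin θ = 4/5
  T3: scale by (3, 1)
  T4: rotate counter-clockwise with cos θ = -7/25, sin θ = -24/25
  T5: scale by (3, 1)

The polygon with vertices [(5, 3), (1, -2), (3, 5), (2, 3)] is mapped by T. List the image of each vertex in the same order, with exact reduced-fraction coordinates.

T1 reflect across x = 0: (5, 3) → (-5, 3); (1, -2) → (-1, -2); (3, 5) → (-3, 5); (2, 3) → (-2, 3)
T2 rotate counter-clockwise with cos θ = 3/5, sin θ = 4/5: (-5, 3) → (-27/5, -11/5); (-1, -2) → (1, -2); (-3, 5) → (-29/5, 3/5); (-2, 3) → (-18/5, 1/5)
T3 scale by (3, 1): (-27/5, -11/5) → (-81/5, -11/5); (1, -2) → (3, -2); (-29/5, 3/5) → (-87/5, 3/5); (-18/5, 1/5) → (-54/5, 1/5)
T4 rotate counter-clockwise with cos θ = -7/25, sin θ = -24/25: (-81/5, -11/5) → (303/125, 2021/125); (3, -2) → (-69/25, -58/25); (-87/5, 3/5) → (681/125, 2067/125); (-54/5, 1/5) → (402/125, 1289/125)
T5 scale by (3, 1): (303/125, 2021/125) → (909/125, 2021/125); (-69/25, -58/25) → (-207/25, -58/25); (681/125, 2067/125) → (2043/125, 2067/125); (402/125, 1289/125) → (1206/125, 1289/125)

image vertices: (909/125, 2021/125), (-207/25, -58/25), (2043/125, 2067/125), (1206/125, 1289/125)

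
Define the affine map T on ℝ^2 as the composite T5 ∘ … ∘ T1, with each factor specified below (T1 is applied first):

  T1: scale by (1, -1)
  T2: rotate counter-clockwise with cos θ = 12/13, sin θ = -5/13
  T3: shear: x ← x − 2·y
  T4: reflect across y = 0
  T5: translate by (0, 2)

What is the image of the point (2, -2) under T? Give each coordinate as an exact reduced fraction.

T1 scale by (1, -1): (2, -2) → (2, 2)
T2 rotate counter-clockwise with cos θ = 12/13, sin θ = -5/13: (2, 2) → (34/13, 14/13)
T3 shear: x ← x − 2·y: (34/13, 14/13) → (6/13, 14/13)
T4 reflect across y = 0: (6/13, 14/13) → (6/13, -14/13)
T5 translate by (0, 2): (6/13, -14/13) → (6/13, 12/13)

T(p) = (6/13, 12/13)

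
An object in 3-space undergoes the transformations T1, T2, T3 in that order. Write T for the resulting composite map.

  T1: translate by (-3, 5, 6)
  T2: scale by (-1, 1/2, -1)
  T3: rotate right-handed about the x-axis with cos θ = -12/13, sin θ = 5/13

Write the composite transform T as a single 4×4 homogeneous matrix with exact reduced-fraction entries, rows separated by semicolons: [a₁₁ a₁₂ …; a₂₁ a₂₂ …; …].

T = [-1 0 0 3; 0 -6/13 5/13 0; 0 5/26 12/13 13/2; 0 0 0 1]

T1 = [1 0 0 -3; 0 1 0 5; 0 0 1 6; 0 0 0 1]
T2·T1 = [-1 0 0 3; 0 1/2 0 5/2; 0 0 -1 -6; 0 0 0 1]
T3·…·T1 = [-1 0 0 3; 0 -6/13 5/13 0; 0 5/26 12/13 13/2; 0 0 0 1]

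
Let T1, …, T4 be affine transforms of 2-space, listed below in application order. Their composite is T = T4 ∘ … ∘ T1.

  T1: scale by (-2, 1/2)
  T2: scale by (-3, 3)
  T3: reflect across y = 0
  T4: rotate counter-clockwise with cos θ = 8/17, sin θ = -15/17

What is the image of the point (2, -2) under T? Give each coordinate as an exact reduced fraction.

T1 scale by (-2, 1/2): (2, -2) → (-4, -1)
T2 scale by (-3, 3): (-4, -1) → (12, -3)
T3 reflect across y = 0: (12, -3) → (12, 3)
T4 rotate counter-clockwise with cos θ = 8/17, sin θ = -15/17: (12, 3) → (141/17, -156/17)

T(p) = (141/17, -156/17)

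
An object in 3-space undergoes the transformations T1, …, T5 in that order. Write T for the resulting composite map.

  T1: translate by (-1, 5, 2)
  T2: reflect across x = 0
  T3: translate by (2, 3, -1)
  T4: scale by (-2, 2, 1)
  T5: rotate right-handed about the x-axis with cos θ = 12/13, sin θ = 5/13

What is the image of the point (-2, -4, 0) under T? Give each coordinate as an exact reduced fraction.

T1 translate by (-1, 5, 2): (-2, -4, 0) → (-3, 1, 2)
T2 reflect across x = 0: (-3, 1, 2) → (3, 1, 2)
T3 translate by (2, 3, -1): (3, 1, 2) → (5, 4, 1)
T4 scale by (-2, 2, 1): (5, 4, 1) → (-10, 8, 1)
T5 rotate right-handed about the x-axis with cos θ = 12/13, sin θ = 5/13: (-10, 8, 1) → (-10, 7, 4)

T(p) = (-10, 7, 4)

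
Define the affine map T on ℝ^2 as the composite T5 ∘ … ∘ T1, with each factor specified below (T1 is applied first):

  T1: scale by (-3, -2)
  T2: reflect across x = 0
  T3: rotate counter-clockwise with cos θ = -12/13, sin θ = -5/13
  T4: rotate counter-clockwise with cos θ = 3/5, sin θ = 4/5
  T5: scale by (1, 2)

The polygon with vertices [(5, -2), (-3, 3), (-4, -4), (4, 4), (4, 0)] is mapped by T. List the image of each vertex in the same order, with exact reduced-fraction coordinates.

image vertices: (12/65, -2018/65), (-18/5, 102/5), (696/65, 1256/65), (-696/65, -1256/65), (-192/65, -1512/65)

T1 scale by (-3, -2): (5, -2) → (-15, 4); (-3, 3) → (9, -6); (-4, -4) → (12, 8); (4, 4) → (-12, -8); (4, 0) → (-12, 0)
T2 reflect across x = 0: (-15, 4) → (15, 4); (9, -6) → (-9, -6); (12, 8) → (-12, 8); (-12, -8) → (12, -8); (-12, 0) → (12, 0)
T3 rotate counter-clockwise with cos θ = -12/13, sin θ = -5/13: (15, 4) → (-160/13, -123/13); (-9, -6) → (6, 9); (-12, 8) → (184/13, -36/13); (12, -8) → (-184/13, 36/13); (12, 0) → (-144/13, -60/13)
T4 rotate counter-clockwise with cos θ = 3/5, sin θ = 4/5: (-160/13, -123/13) → (12/65, -1009/65); (6, 9) → (-18/5, 51/5); (184/13, -36/13) → (696/65, 628/65); (-184/13, 36/13) → (-696/65, -628/65); (-144/13, -60/13) → (-192/65, -756/65)
T5 scale by (1, 2): (12/65, -1009/65) → (12/65, -2018/65); (-18/5, 51/5) → (-18/5, 102/5); (696/65, 628/65) → (696/65, 1256/65); (-696/65, -628/65) → (-696/65, -1256/65); (-192/65, -756/65) → (-192/65, -1512/65)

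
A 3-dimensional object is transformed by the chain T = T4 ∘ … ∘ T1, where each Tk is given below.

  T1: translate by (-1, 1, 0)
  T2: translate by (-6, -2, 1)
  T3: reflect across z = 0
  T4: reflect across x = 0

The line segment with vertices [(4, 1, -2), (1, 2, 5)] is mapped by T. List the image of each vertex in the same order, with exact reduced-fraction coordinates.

image vertices: (3, 0, 1), (6, 1, -6)

T1 translate by (-1, 1, 0): (4, 1, -2) → (3, 2, -2); (1, 2, 5) → (0, 3, 5)
T2 translate by (-6, -2, 1): (3, 2, -2) → (-3, 0, -1); (0, 3, 5) → (-6, 1, 6)
T3 reflect across z = 0: (-3, 0, -1) → (-3, 0, 1); (-6, 1, 6) → (-6, 1, -6)
T4 reflect across x = 0: (-3, 0, 1) → (3, 0, 1); (-6, 1, -6) → (6, 1, -6)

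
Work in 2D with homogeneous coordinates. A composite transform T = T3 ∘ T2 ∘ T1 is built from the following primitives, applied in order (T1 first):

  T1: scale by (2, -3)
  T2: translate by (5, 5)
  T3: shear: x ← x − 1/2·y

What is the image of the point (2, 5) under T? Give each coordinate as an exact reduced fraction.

T(p) = (14, -10)

T1 scale by (2, -3): (2, 5) → (4, -15)
T2 translate by (5, 5): (4, -15) → (9, -10)
T3 shear: x ← x − 1/2·y: (9, -10) → (14, -10)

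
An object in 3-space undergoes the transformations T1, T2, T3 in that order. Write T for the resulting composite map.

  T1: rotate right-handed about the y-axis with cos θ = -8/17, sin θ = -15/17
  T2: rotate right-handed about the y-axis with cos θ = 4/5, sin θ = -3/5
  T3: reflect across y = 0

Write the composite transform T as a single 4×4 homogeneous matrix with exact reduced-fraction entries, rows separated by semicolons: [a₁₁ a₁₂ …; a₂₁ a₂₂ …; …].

T1 = [-8/17 0 -15/17 0; 0 1 0 0; 15/17 0 -8/17 0; 0 0 0 1]
T2·T1 = [-77/85 0 -36/85 0; 0 1 0 0; 36/85 0 -77/85 0; 0 0 0 1]
T3·…·T1 = [-77/85 0 -36/85 0; 0 -1 0 0; 36/85 0 -77/85 0; 0 0 0 1]

T = [-77/85 0 -36/85 0; 0 -1 0 0; 36/85 0 -77/85 0; 0 0 0 1]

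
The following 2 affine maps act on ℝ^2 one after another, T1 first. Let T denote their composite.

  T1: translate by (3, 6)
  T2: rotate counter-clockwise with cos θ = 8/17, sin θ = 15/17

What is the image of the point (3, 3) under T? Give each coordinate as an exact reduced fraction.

T1 translate by (3, 6): (3, 3) → (6, 9)
T2 rotate counter-clockwise with cos θ = 8/17, sin θ = 15/17: (6, 9) → (-87/17, 162/17)

T(p) = (-87/17, 162/17)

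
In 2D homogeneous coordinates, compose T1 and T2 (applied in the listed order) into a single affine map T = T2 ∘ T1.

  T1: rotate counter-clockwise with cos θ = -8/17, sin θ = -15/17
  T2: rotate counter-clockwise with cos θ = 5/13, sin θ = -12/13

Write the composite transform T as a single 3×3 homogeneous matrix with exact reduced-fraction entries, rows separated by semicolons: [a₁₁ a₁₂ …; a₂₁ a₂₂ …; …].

T1 = [-8/17 15/17 0; -15/17 -8/17 0; 0 0 1]
T2·T1 = [-220/221 -21/221 0; 21/221 -220/221 0; 0 0 1]

T = [-220/221 -21/221 0; 21/221 -220/221 0; 0 0 1]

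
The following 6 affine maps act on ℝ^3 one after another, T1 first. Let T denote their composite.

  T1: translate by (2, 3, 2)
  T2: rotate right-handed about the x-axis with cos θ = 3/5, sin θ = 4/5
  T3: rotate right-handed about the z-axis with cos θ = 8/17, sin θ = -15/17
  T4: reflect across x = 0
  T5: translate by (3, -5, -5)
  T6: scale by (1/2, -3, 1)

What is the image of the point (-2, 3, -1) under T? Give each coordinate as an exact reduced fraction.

T(p) = (9/34, 939/85, 2/5)

T1 translate by (2, 3, 2): (-2, 3, -1) → (0, 6, 1)
T2 rotate right-handed about the x-axis with cos θ = 3/5, sin θ = 4/5: (0, 6, 1) → (0, 14/5, 27/5)
T3 rotate right-handed about the z-axis with cos θ = 8/17, sin θ = -15/17: (0, 14/5, 27/5) → (42/17, 112/85, 27/5)
T4 reflect across x = 0: (42/17, 112/85, 27/5) → (-42/17, 112/85, 27/5)
T5 translate by (3, -5, -5): (-42/17, 112/85, 27/5) → (9/17, -313/85, 2/5)
T6 scale by (1/2, -3, 1): (9/17, -313/85, 2/5) → (9/34, 939/85, 2/5)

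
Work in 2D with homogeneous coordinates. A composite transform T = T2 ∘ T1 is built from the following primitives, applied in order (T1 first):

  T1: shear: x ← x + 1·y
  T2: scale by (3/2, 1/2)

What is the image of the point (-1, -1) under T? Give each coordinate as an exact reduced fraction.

T(p) = (-3, -1/2)

T1 shear: x ← x + 1·y: (-1, -1) → (-2, -1)
T2 scale by (3/2, 1/2): (-2, -1) → (-3, -1/2)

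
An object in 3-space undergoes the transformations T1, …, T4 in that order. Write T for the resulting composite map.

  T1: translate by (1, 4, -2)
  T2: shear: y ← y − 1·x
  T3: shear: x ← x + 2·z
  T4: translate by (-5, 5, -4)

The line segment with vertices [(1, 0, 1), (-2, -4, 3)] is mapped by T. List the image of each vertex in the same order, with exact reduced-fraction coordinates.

T1 translate by (1, 4, -2): (1, 0, 1) → (2, 4, -1); (-2, -4, 3) → (-1, 0, 1)
T2 shear: y ← y − 1·x: (2, 4, -1) → (2, 2, -1); (-1, 0, 1) → (-1, 1, 1)
T3 shear: x ← x + 2·z: (2, 2, -1) → (0, 2, -1); (-1, 1, 1) → (1, 1, 1)
T4 translate by (-5, 5, -4): (0, 2, -1) → (-5, 7, -5); (1, 1, 1) → (-4, 6, -3)

image vertices: (-5, 7, -5), (-4, 6, -3)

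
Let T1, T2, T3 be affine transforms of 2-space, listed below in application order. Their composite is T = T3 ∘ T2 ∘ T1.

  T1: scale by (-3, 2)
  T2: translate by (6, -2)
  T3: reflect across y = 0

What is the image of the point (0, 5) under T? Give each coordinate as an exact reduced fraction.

T1 scale by (-3, 2): (0, 5) → (0, 10)
T2 translate by (6, -2): (0, 10) → (6, 8)
T3 reflect across y = 0: (6, 8) → (6, -8)

T(p) = (6, -8)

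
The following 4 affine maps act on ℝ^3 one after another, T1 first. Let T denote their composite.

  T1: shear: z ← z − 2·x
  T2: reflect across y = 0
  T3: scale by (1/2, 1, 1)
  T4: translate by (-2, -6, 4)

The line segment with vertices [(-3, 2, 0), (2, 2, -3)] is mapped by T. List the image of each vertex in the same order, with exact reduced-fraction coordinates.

T1 shear: z ← z − 2·x: (-3, 2, 0) → (-3, 2, 6); (2, 2, -3) → (2, 2, -7)
T2 reflect across y = 0: (-3, 2, 6) → (-3, -2, 6); (2, 2, -7) → (2, -2, -7)
T3 scale by (1/2, 1, 1): (-3, -2, 6) → (-3/2, -2, 6); (2, -2, -7) → (1, -2, -7)
T4 translate by (-2, -6, 4): (-3/2, -2, 6) → (-7/2, -8, 10); (1, -2, -7) → (-1, -8, -3)

image vertices: (-7/2, -8, 10), (-1, -8, -3)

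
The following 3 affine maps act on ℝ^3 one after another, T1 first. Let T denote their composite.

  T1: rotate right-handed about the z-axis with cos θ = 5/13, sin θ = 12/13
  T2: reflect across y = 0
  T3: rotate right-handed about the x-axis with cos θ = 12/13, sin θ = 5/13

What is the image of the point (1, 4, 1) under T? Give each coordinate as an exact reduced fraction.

T(p) = (-43/13, -449/169, -4/169)

T1 rotate right-handed about the z-axis with cos θ = 5/13, sin θ = 12/13: (1, 4, 1) → (-43/13, 32/13, 1)
T2 reflect across y = 0: (-43/13, 32/13, 1) → (-43/13, -32/13, 1)
T3 rotate right-handed about the x-axis with cos θ = 12/13, sin θ = 5/13: (-43/13, -32/13, 1) → (-43/13, -449/169, -4/169)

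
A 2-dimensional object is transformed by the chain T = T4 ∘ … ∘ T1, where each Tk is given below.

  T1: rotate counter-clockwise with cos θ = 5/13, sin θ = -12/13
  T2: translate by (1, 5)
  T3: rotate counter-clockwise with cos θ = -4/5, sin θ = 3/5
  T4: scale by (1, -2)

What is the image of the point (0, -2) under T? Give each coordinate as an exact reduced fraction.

T1 rotate counter-clockwise with cos θ = 5/13, sin θ = -12/13: (0, -2) → (-24/13, -10/13)
T2 translate by (1, 5): (-24/13, -10/13) → (-11/13, 55/13)
T3 rotate counter-clockwise with cos θ = -4/5, sin θ = 3/5: (-11/13, 55/13) → (-121/65, -253/65)
T4 scale by (1, -2): (-121/65, -253/65) → (-121/65, 506/65)

T(p) = (-121/65, 506/65)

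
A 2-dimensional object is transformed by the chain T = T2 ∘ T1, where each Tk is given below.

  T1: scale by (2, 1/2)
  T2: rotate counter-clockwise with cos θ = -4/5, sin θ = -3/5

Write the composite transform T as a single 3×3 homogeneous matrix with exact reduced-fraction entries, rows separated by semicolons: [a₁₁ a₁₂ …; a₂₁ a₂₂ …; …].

T = [-8/5 3/10 0; -6/5 -2/5 0; 0 0 1]

T1 = [2 0 0; 0 1/2 0; 0 0 1]
T2·T1 = [-8/5 3/10 0; -6/5 -2/5 0; 0 0 1]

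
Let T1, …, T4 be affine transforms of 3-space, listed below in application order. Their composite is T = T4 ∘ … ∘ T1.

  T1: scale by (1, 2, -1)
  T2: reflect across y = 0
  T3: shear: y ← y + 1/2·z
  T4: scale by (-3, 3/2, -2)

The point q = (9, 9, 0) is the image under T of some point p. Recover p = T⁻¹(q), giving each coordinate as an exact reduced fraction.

T1 = [1 0 0 0; 0 2 0 0; 0 0 -1 0; 0 0 0 1]
T2·T1 = [1 0 0 0; 0 -2 0 0; 0 0 -1 0; 0 0 0 1]
T3·…·T1 = [1 0 0 0; 0 -2 -1/2 0; 0 0 -1 0; 0 0 0 1]
T4·…·T1 = [-3 0 0 0; 0 -3 -3/4 0; 0 0 2 0; 0 0 0 1]
det M = 18; M⁻¹ = [-1/3 0 0 0; 0 -1/3 -1/8 0; 0 0 1/2 0; 0 0 0 1]
M⁻¹ · (9, 9, 0)ᵀ = (-3, -3, 0)ᵀ

p = (-3, -3, 0)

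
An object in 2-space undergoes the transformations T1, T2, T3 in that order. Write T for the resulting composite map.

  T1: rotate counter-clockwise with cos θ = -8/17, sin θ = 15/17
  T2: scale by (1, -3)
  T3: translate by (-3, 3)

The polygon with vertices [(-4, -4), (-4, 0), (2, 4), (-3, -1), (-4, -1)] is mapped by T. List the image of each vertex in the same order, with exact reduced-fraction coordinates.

T1 rotate counter-clockwise with cos θ = -8/17, sin θ = 15/17: (-4, -4) → (92/17, -28/17); (-4, 0) → (32/17, -60/17); (2, 4) → (-76/17, -2/17); (-3, -1) → (39/17, -37/17); (-4, -1) → (47/17, -52/17)
T2 scale by (1, -3): (92/17, -28/17) → (92/17, 84/17); (32/17, -60/17) → (32/17, 180/17); (-76/17, -2/17) → (-76/17, 6/17); (39/17, -37/17) → (39/17, 111/17); (47/17, -52/17) → (47/17, 156/17)
T3 translate by (-3, 3): (92/17, 84/17) → (41/17, 135/17); (32/17, 180/17) → (-19/17, 231/17); (-76/17, 6/17) → (-127/17, 57/17); (39/17, 111/17) → (-12/17, 162/17); (47/17, 156/17) → (-4/17, 207/17)

image vertices: (41/17, 135/17), (-19/17, 231/17), (-127/17, 57/17), (-12/17, 162/17), (-4/17, 207/17)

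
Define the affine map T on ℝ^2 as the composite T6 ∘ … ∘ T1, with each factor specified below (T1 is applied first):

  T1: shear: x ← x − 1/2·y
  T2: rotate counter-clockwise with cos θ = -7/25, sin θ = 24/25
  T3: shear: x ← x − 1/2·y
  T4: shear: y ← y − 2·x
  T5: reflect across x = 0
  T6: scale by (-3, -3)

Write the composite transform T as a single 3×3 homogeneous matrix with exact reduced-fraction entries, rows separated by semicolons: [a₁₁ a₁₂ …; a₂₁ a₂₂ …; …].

T1 = [1 -1/2 0; 0 1 0; 0 0 1]
T2·T1 = [-7/25 -41/50 0; 24/25 -19/25 0; 0 0 1]
T3·…·T1 = [-19/25 -11/25 0; 24/25 -19/25 0; 0 0 1]
T4·…·T1 = [-19/25 -11/25 0; 62/25 3/25 0; 0 0 1]
T5·…·T1 = [19/25 11/25 0; 62/25 3/25 0; 0 0 1]
T6·…·T1 = [-57/25 -33/25 0; -186/25 -9/25 0; 0 0 1]

T = [-57/25 -33/25 0; -186/25 -9/25 0; 0 0 1]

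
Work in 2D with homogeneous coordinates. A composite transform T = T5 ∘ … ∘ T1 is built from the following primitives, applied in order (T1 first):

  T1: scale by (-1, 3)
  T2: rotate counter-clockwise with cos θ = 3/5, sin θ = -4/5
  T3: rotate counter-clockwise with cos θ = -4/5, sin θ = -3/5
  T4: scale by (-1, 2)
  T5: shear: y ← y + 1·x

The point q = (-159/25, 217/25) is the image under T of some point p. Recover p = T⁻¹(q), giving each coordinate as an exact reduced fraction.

T1 = [-1 0 0; 0 3 0; 0 0 1]
T2·T1 = [-3/5 12/5 0; 4/5 9/5 0; 0 0 1]
T3·…·T1 = [24/25 -21/25 0; -7/25 -72/25 0; 0 0 1]
T4·…·T1 = [-24/25 21/25 0; -14/25 -144/25 0; 0 0 1]
T5·…·T1 = [-24/25 21/25 0; -38/25 -123/25 0; 0 0 1]
det M = 6; M⁻¹ = [-41/50 -7/50 0; 19/75 -4/25 0; 0 0 1]
M⁻¹ · (-159/25, 217/25)ᵀ = (4, -3)ᵀ

p = (4, -3)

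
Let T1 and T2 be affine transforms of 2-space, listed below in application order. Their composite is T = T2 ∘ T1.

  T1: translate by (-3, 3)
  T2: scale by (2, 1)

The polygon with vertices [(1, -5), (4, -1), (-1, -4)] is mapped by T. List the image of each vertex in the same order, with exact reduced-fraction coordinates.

T1 translate by (-3, 3): (1, -5) → (-2, -2); (4, -1) → (1, 2); (-1, -4) → (-4, -1)
T2 scale by (2, 1): (-2, -2) → (-4, -2); (1, 2) → (2, 2); (-4, -1) → (-8, -1)

image vertices: (-4, -2), (2, 2), (-8, -1)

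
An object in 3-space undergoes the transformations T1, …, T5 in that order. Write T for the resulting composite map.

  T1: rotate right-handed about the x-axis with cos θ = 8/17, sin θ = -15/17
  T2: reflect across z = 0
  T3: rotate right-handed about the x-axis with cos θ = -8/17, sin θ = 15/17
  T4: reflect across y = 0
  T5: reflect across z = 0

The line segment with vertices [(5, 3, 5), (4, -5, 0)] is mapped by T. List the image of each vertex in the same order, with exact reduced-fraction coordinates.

T1 rotate right-handed about the x-axis with cos θ = 8/17, sin θ = -15/17: (5, 3, 5) → (5, 99/17, -5/17); (4, -5, 0) → (4, -40/17, 75/17)
T2 reflect across z = 0: (5, 99/17, -5/17) → (5, 99/17, 5/17); (4, -40/17, 75/17) → (4, -40/17, -75/17)
T3 rotate right-handed about the x-axis with cos θ = -8/17, sin θ = 15/17: (5, 99/17, 5/17) → (5, -3, 5); (4, -40/17, -75/17) → (4, 5, 0)
T4 reflect across y = 0: (5, -3, 5) → (5, 3, 5); (4, 5, 0) → (4, -5, 0)
T5 reflect across z = 0: (5, 3, 5) → (5, 3, -5); (4, -5, 0) → (4, -5, 0)

image vertices: (5, 3, -5), (4, -5, 0)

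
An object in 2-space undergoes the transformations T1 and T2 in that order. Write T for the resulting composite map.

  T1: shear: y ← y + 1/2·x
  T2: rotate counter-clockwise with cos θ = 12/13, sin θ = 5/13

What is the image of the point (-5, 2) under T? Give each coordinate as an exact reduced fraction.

T(p) = (-115/26, -31/13)

T1 shear: y ← y + 1/2·x: (-5, 2) → (-5, -1/2)
T2 rotate counter-clockwise with cos θ = 12/13, sin θ = 5/13: (-5, -1/2) → (-115/26, -31/13)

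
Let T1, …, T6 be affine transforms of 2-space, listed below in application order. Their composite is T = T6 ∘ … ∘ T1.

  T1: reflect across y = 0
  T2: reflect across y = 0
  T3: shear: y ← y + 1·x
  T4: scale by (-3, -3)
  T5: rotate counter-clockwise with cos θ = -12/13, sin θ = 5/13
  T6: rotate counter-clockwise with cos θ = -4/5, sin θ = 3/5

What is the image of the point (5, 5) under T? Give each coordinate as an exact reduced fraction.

T(p) = (-435/13, -30/13)

T1 reflect across y = 0: (5, 5) → (5, -5)
T2 reflect across y = 0: (5, -5) → (5, 5)
T3 shear: y ← y + 1·x: (5, 5) → (5, 10)
T4 scale by (-3, -3): (5, 10) → (-15, -30)
T5 rotate counter-clockwise with cos θ = -12/13, sin θ = 5/13: (-15, -30) → (330/13, 285/13)
T6 rotate counter-clockwise with cos θ = -4/5, sin θ = 3/5: (330/13, 285/13) → (-435/13, -30/13)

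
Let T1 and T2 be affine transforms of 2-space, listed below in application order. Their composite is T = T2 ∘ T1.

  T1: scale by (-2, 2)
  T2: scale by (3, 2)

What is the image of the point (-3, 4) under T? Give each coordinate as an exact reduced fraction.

T1 scale by (-2, 2): (-3, 4) → (6, 8)
T2 scale by (3, 2): (6, 8) → (18, 16)

T(p) = (18, 16)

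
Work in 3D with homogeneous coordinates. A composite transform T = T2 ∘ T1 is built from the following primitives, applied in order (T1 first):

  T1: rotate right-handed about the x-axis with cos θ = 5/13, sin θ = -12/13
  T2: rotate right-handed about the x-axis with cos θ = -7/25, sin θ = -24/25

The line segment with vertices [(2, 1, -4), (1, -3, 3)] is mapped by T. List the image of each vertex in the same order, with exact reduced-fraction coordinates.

T1 rotate right-handed about the x-axis with cos θ = 5/13, sin θ = -12/13: (2, 1, -4) → (2, -43/13, -32/13); (1, -3, 3) → (1, 21/13, 51/13)
T2 rotate right-handed about the x-axis with cos θ = -7/25, sin θ = -24/25: (2, -43/13, -32/13) → (2, -467/325, 1256/325); (1, 21/13, 51/13) → (1, 1077/325, -861/325)

image vertices: (2, -467/325, 1256/325), (1, 1077/325, -861/325)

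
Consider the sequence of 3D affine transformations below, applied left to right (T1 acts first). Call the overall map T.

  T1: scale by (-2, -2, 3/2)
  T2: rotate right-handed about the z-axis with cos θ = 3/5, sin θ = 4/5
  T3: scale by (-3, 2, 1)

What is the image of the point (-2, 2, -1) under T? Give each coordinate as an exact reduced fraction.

T(p) = (-84/5, 8/5, -3/2)

T1 scale by (-2, -2, 3/2): (-2, 2, -1) → (4, -4, -3/2)
T2 rotate right-handed about the z-axis with cos θ = 3/5, sin θ = 4/5: (4, -4, -3/2) → (28/5, 4/5, -3/2)
T3 scale by (-3, 2, 1): (28/5, 4/5, -3/2) → (-84/5, 8/5, -3/2)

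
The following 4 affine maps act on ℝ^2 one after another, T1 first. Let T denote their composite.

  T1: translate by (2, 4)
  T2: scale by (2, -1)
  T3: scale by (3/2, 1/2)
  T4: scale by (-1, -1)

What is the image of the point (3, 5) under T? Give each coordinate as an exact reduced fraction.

T(p) = (-15, 9/2)

T1 translate by (2, 4): (3, 5) → (5, 9)
T2 scale by (2, -1): (5, 9) → (10, -9)
T3 scale by (3/2, 1/2): (10, -9) → (15, -9/2)
T4 scale by (-1, -1): (15, -9/2) → (-15, 9/2)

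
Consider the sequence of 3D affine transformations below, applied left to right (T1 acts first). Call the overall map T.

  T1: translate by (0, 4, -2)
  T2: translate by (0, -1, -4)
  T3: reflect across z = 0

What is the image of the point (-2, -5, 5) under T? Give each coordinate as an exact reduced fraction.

T1 translate by (0, 4, -2): (-2, -5, 5) → (-2, -1, 3)
T2 translate by (0, -1, -4): (-2, -1, 3) → (-2, -2, -1)
T3 reflect across z = 0: (-2, -2, -1) → (-2, -2, 1)

T(p) = (-2, -2, 1)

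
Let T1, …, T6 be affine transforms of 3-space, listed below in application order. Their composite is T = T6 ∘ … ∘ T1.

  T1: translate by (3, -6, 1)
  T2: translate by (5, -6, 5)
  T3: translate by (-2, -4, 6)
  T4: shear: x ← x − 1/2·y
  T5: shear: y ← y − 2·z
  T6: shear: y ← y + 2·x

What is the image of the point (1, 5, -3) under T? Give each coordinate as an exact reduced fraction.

T(p) = (25/2, -4, 9)

T1 translate by (3, -6, 1): (1, 5, -3) → (4, -1, -2)
T2 translate by (5, -6, 5): (4, -1, -2) → (9, -7, 3)
T3 translate by (-2, -4, 6): (9, -7, 3) → (7, -11, 9)
T4 shear: x ← x − 1/2·y: (7, -11, 9) → (25/2, -11, 9)
T5 shear: y ← y − 2·z: (25/2, -11, 9) → (25/2, -29, 9)
T6 shear: y ← y + 2·x: (25/2, -29, 9) → (25/2, -4, 9)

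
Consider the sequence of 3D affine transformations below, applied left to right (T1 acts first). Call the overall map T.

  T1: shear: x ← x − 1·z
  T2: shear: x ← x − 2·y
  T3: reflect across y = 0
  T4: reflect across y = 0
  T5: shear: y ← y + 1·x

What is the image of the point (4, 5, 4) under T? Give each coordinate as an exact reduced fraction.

T1 shear: x ← x − 1·z: (4, 5, 4) → (0, 5, 4)
T2 shear: x ← x − 2·y: (0, 5, 4) → (-10, 5, 4)
T3 reflect across y = 0: (-10, 5, 4) → (-10, -5, 4)
T4 reflect across y = 0: (-10, -5, 4) → (-10, 5, 4)
T5 shear: y ← y + 1·x: (-10, 5, 4) → (-10, -5, 4)

T(p) = (-10, -5, 4)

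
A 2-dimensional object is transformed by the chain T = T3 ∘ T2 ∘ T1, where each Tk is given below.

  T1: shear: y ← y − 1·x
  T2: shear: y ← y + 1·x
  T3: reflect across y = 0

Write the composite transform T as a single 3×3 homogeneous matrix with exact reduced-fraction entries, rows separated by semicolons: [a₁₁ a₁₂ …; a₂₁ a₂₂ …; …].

T1 = [1 0 0; -1 1 0; 0 0 1]
T2·T1 = [1 0 0; 0 1 0; 0 0 1]
T3·…·T1 = [1 0 0; 0 -1 0; 0 0 1]

T = [1 0 0; 0 -1 0; 0 0 1]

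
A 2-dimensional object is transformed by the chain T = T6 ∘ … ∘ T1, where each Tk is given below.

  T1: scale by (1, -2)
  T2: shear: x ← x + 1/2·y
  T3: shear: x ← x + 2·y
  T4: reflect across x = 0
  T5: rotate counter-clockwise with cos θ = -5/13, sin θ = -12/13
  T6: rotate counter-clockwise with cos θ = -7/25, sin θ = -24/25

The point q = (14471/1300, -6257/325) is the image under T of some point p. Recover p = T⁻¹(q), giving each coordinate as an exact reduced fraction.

T1 = [1 0 0; 0 -2 0; 0 0 1]
T2·T1 = [1 -1 0; 0 -2 0; 0 0 1]
T3·…·T1 = [1 -5 0; 0 -2 0; 0 0 1]
T4·…·T1 = [-1 5 0; 0 -2 0; 0 0 1]
T5·…·T1 = [5/13 -49/13 0; 12/13 -50/13 0; 0 0 1]
T6·…·T1 = [253/325 -857/325 0; -204/325 1526/325 0; 0 0 1]
det M = 2; M⁻¹ = [763/325 857/650 0; 102/325 253/650 0; 0 0 1]
M⁻¹ · (14471/1300, -6257/325)ᵀ = (3/4, -4)ᵀ

p = (3/4, -4)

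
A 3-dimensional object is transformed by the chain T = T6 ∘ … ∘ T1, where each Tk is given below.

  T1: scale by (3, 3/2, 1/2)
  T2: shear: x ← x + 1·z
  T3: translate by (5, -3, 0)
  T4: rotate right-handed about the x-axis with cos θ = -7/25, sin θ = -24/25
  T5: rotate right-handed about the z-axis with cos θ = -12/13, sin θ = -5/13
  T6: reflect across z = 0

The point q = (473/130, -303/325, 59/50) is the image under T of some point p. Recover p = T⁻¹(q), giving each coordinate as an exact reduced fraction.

p = (-7/2, 7/3, 5)

T1 = [3 0 0 0; 0 3/2 0 0; 0 0 1/2 0; 0 0 0 1]
T2·T1 = [3 0 1/2 0; 0 3/2 0 0; 0 0 1/2 0; 0 0 0 1]
T3·…·T1 = [3 0 1/2 5; 0 3/2 0 -3; 0 0 1/2 0; 0 0 0 1]
T4·…·T1 = [3 0 1/2 5; 0 -21/50 12/25 21/25; 0 -36/25 -7/50 72/25; 0 0 0 1]
T5·…·T1 = [-36/13 -21/130 -18/65 -279/65; -15/13 126/325 -413/650 -877/325; 0 -36/25 -7/50 72/25; 0 0 0 1]
T6·…·T1 = [-36/13 -21/130 -18/65 -279/65; -15/13 126/325 -413/650 -877/325; 0 36/25 7/50 -72/25; 0 0 0 1]
det M = -9/4; M⁻¹ = [-28/65 163/975 -7/75 -5/3; -14/195 56/325 16/25 2; 48/65 -576/325 14/25 0; 0 0 0 1]
M⁻¹ · (473/130, -303/325, 59/50)ᵀ = (-7/2, 7/3, 5)ᵀ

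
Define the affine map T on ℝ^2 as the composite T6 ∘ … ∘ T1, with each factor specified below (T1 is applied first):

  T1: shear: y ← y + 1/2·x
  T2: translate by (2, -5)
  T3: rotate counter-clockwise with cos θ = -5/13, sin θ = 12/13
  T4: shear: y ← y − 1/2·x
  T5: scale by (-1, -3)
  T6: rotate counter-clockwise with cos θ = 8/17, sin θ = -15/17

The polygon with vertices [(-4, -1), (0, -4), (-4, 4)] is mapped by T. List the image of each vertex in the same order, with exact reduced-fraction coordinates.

T1 shear: y ← y + 1/2·x: (-4, -1) → (-4, -3); (0, -4) → (0, -4); (-4, 4) → (-4, 2)
T2 translate by (2, -5): (-4, -3) → (-2, -8); (0, -4) → (2, -9); (-4, 2) → (-2, -3)
T3 rotate counter-clockwise with cos θ = -5/13, sin θ = 12/13: (-2, -8) → (106/13, 16/13); (2, -9) → (98/13, 69/13); (-2, -3) → (46/13, -9/13)
T4 shear: y ← y − 1/2·x: (106/13, 16/13) → (106/13, -37/13); (98/13, 69/13) → (98/13, 20/13); (46/13, -9/13) → (46/13, -32/13)
T5 scale by (-1, -3): (106/13, -37/13) → (-106/13, 111/13); (98/13, 20/13) → (-98/13, -60/13); (46/13, -32/13) → (-46/13, 96/13)
T6 rotate counter-clockwise with cos θ = 8/17, sin θ = -15/17: (-106/13, 111/13) → (817/221, 2478/221); (-98/13, -60/13) → (-1684/221, 990/221); (-46/13, 96/13) → (1072/221, 1458/221)

image vertices: (817/221, 2478/221), (-1684/221, 990/221), (1072/221, 1458/221)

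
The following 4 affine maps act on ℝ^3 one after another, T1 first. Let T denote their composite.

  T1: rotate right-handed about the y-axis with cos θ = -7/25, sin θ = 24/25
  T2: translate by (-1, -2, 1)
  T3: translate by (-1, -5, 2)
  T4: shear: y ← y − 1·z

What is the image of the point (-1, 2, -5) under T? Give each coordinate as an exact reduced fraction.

T(p) = (-163/25, -259/25, 134/25)

T1 rotate right-handed about the y-axis with cos θ = -7/25, sin θ = 24/25: (-1, 2, -5) → (-113/25, 2, 59/25)
T2 translate by (-1, -2, 1): (-113/25, 2, 59/25) → (-138/25, 0, 84/25)
T3 translate by (-1, -5, 2): (-138/25, 0, 84/25) → (-163/25, -5, 134/25)
T4 shear: y ← y − 1·z: (-163/25, -5, 134/25) → (-163/25, -259/25, 134/25)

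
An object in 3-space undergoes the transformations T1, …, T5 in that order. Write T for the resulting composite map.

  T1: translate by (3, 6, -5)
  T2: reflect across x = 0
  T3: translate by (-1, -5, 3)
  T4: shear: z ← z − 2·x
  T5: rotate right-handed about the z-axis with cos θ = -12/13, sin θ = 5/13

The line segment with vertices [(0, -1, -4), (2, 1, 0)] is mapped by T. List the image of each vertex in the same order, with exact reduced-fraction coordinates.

T1 translate by (3, 6, -5): (0, -1, -4) → (3, 5, -9); (2, 1, 0) → (5, 7, -5)
T2 reflect across x = 0: (3, 5, -9) → (-3, 5, -9); (5, 7, -5) → (-5, 7, -5)
T3 translate by (-1, -5, 3): (-3, 5, -9) → (-4, 0, -6); (-5, 7, -5) → (-6, 2, -2)
T4 shear: z ← z − 2·x: (-4, 0, -6) → (-4, 0, 2); (-6, 2, -2) → (-6, 2, 10)
T5 rotate right-handed about the z-axis with cos θ = -12/13, sin θ = 5/13: (-4, 0, 2) → (48/13, -20/13, 2); (-6, 2, 10) → (62/13, -54/13, 10)

image vertices: (48/13, -20/13, 2), (62/13, -54/13, 10)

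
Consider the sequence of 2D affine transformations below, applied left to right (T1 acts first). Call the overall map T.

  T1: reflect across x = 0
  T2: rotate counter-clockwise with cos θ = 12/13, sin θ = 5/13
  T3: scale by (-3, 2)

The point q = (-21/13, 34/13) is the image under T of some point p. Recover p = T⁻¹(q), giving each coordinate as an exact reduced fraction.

T1 = [-1 0 0; 0 1 0; 0 0 1]
T2·T1 = [-12/13 -5/13 0; -5/13 12/13 0; 0 0 1]
T3·…·T1 = [36/13 15/13 0; -10/13 24/13 0; 0 0 1]
det M = 6; M⁻¹ = [4/13 -5/26 0; 5/39 6/13 0; 0 0 1]
M⁻¹ · (-21/13, 34/13)ᵀ = (-1, 1)ᵀ

p = (-1, 1)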